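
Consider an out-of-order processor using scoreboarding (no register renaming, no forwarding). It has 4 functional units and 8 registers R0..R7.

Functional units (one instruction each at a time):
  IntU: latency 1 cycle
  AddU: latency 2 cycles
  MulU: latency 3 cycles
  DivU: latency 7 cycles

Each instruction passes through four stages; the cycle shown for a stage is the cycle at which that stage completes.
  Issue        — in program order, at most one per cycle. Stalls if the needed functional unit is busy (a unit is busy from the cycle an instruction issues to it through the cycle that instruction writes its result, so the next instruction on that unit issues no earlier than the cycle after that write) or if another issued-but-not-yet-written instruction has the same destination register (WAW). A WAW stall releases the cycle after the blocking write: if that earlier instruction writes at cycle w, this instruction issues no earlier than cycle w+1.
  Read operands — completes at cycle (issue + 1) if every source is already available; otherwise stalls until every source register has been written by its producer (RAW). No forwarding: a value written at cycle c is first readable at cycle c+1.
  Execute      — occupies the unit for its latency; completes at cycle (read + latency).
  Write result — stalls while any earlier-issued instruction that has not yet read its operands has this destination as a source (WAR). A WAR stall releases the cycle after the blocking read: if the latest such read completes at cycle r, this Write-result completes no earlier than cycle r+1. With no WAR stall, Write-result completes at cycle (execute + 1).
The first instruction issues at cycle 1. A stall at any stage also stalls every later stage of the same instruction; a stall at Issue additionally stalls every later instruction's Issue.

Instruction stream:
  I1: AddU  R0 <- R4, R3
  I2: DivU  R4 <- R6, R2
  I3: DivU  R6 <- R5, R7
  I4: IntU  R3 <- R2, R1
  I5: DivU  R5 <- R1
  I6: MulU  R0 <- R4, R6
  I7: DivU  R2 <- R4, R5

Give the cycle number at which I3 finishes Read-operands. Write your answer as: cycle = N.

[1] issue I1 (AddU)
[2] I1 read-ops · issue I2 (DivU)
[3] I2 read-ops
[4] I1 finished on AddU
[5] I1→R0
[10] I2 finished on DivU
[11] I2→R4
[12] issue I3 (DivU)
[13] I3 read-ops · issue I4 (IntU)
[14] I4 read-ops
[15] I4 finished on IntU
[16] I4→R3
[20] I3 finished on DivU
[21] I3→R6
[22] issue I5 (DivU)
[23] I5 read-ops · issue I6 (MulU)
[24] I6 read-ops
[27] I6 finished on MulU
[28] I6→R0
[30] I5 finished on DivU
[31] I5→R5
[32] issue I7 (DivU)
[33] I7 read-ops
[40] I7 finished on DivU
[41] I7→R2

cycle = 13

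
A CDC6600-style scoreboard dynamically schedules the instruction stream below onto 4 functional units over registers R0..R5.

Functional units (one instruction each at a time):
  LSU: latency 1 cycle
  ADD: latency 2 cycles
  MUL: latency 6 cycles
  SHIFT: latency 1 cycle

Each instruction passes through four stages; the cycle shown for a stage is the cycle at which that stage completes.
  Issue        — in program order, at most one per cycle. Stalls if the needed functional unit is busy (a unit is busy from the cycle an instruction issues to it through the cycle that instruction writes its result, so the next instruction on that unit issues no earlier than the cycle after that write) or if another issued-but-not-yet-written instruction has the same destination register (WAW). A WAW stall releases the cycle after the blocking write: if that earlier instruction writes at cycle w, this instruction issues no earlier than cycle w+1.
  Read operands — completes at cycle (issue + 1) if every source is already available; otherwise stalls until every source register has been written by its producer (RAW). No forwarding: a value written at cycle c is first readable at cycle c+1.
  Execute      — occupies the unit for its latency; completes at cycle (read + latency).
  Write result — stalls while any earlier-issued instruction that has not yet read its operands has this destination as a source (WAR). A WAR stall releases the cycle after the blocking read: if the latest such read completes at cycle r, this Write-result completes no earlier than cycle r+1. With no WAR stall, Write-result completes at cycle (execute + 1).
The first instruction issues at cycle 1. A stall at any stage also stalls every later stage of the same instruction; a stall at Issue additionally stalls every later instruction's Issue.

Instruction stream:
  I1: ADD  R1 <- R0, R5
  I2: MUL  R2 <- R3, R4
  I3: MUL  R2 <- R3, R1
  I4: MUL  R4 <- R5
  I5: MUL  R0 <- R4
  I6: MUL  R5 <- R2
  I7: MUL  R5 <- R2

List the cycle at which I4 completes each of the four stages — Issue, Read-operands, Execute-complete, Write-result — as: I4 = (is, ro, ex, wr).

1) issue 1, read 2, done 4, write 5
2) issue 2, read 3, done 9, write 10
3) issue 11, read 12, done 18, write 19  <struct: MUL busy until I2 writes@10>
4) issue 20, read 21, done 27, write 28  <struct: MUL busy until I3 writes@19>
5) issue 29, read 30, done 36, write 37  <struct: MUL busy until I4 writes@28>
6) issue 38, read 39, done 45, write 46  <struct: MUL busy until I5 writes@37>
7) issue 47, read 48, done 54, write 55  <struct: MUL busy until I6 writes@46>

I4 = (20, 21, 27, 28)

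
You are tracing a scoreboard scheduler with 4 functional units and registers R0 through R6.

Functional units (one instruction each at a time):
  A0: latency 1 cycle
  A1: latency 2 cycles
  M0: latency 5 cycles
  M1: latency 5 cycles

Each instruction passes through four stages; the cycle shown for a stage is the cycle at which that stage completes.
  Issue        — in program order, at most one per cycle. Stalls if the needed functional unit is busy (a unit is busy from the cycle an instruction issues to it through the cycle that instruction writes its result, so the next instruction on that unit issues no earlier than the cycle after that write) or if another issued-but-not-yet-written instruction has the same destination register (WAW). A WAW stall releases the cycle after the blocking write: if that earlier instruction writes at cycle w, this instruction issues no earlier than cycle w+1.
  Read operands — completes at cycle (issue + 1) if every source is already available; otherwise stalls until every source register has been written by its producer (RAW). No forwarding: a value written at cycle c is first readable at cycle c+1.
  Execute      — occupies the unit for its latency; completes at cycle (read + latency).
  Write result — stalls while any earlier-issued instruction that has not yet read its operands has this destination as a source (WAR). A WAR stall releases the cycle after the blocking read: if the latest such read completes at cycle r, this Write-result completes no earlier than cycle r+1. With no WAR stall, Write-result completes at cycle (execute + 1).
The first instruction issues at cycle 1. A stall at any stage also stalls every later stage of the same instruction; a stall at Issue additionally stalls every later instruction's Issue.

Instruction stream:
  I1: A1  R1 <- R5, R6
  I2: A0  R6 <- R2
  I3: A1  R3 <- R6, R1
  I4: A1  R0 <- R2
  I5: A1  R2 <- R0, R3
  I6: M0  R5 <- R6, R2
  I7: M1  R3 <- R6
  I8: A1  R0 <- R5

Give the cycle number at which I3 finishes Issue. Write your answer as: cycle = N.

[I1] 1/2/4/5
[I2] 2/3/4/5
[I3] 6/7/9/10  (struct: A1 busy until I1 writes@5)
[I4] 11/12/14/15  (struct: A1 busy until I3 writes@10)
[I5] 16/17/19/20  (struct: A1 busy until I4 writes@15)
[I6] 17/21/26/27  (RAW R2: wait I5 write@20)
[I7] 18/19/24/25
[I8] 21/28/30/31  (struct: A1 busy until I5 writes@20; RAW R5: wait I6 write@27)

cycle = 6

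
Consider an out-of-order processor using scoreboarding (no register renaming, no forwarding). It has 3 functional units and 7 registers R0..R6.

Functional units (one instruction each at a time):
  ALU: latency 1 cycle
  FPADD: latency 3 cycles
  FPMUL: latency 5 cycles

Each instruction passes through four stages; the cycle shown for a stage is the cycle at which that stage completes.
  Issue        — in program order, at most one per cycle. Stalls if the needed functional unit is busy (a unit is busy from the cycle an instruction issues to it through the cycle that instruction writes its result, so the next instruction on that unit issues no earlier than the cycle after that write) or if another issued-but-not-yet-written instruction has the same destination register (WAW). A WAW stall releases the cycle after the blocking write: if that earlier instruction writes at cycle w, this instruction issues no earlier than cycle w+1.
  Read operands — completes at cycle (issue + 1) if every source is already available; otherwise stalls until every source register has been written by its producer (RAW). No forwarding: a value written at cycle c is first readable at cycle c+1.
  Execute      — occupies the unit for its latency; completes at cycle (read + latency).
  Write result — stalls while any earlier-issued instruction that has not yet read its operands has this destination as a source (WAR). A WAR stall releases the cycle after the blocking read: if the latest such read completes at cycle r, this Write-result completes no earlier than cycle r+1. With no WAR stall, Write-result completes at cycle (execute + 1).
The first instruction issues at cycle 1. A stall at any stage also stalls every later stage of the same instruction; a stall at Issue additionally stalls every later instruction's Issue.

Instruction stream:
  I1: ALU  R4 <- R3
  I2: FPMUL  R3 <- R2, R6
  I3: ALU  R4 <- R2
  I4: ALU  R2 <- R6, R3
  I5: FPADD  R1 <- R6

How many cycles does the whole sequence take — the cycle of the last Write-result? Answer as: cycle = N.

I1: IS=1 RO=2 EX=3 WR=4
I2: IS=2 RO=3 EX=8 WR=9
I3: IS=5 RO=6 EX=7 WR=8  [struct: ALU busy until I1 writes@4]
I4: IS=9 RO=10 EX=11 WR=12  [struct: ALU busy until I3 writes@8]
I5: IS=10 RO=11 EX=14 WR=15

cycle = 15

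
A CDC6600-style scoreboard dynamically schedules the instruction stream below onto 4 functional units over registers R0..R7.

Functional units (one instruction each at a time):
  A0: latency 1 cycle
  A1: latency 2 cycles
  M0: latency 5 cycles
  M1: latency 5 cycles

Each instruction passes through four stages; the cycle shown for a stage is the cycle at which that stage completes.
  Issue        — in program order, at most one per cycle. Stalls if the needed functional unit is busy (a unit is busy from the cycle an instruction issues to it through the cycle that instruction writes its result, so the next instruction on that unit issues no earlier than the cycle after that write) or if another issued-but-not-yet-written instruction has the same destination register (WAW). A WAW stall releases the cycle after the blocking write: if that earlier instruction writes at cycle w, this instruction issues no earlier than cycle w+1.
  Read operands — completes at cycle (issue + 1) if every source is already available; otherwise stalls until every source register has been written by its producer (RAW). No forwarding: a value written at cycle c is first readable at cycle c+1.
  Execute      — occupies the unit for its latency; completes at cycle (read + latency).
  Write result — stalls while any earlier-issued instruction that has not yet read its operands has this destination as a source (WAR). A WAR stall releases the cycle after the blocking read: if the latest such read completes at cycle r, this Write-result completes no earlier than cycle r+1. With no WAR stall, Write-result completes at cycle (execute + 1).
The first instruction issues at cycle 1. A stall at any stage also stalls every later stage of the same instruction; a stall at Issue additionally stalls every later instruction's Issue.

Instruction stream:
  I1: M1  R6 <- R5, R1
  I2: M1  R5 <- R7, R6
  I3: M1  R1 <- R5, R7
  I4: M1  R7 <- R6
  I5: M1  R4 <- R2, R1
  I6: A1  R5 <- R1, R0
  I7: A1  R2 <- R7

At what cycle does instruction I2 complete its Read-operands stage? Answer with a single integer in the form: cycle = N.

I1  is:1  ro:2  ex:7  wr:8
I2  is:9  ro:10  ex:15  wr:16  — struct: M1 busy until I1 writes@8
I3  is:17  ro:18  ex:23  wr:24  — struct: M1 busy until I2 writes@16
I4  is:25  ro:26  ex:31  wr:32  — struct: M1 busy until I3 writes@24
I5  is:33  ro:34  ex:39  wr:40  — struct: M1 busy until I4 writes@32
I6  is:34  ro:35  ex:37  wr:38
I7  is:39  ro:40  ex:42  wr:43  — struct: A1 busy until I6 writes@38

cycle = 10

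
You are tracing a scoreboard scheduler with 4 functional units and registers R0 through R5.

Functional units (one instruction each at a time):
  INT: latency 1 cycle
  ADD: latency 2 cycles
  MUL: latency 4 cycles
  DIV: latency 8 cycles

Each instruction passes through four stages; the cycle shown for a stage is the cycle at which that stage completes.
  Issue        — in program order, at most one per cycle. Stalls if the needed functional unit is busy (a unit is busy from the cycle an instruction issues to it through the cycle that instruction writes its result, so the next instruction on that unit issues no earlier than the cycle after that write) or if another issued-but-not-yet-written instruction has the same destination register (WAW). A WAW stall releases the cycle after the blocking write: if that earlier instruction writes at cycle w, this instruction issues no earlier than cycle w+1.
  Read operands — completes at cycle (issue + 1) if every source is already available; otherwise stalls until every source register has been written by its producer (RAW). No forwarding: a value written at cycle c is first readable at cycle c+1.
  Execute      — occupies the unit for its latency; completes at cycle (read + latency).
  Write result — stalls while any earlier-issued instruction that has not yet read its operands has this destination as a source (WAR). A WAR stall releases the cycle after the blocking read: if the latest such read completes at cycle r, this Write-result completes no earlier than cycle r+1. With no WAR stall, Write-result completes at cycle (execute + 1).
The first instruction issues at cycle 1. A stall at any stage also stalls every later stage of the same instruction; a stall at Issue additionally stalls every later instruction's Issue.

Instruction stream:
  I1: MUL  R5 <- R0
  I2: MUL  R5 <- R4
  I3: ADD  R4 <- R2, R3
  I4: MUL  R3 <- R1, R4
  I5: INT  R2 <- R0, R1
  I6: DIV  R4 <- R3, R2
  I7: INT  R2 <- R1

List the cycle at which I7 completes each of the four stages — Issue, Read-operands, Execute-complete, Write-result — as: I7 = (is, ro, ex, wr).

[1] I1 dispatched to MUL
[2] I1 operands ready
[6] I1 complete
[7] R5←I1
[8] I2 dispatched to MUL
[9] I2 operands ready · I3 dispatched to ADD
[10] I3 operands ready
[12] I3 complete
[13] I2 complete · R4←I3
[14] R5←I2
[15] I4 dispatched to MUL
[16] I4 operands ready · I5 dispatched to INT
[17] I5 operands ready · I6 dispatched to DIV
[18] I5 complete
[19] R2←I5
[20] I4 complete · I7 dispatched to INT
[21] R3←I4 · I7 operands ready
[22] I6 operands ready · I7 complete
[23] R2←I7
[30] I6 complete
[31] R4←I6

I7 = (20, 21, 22, 23)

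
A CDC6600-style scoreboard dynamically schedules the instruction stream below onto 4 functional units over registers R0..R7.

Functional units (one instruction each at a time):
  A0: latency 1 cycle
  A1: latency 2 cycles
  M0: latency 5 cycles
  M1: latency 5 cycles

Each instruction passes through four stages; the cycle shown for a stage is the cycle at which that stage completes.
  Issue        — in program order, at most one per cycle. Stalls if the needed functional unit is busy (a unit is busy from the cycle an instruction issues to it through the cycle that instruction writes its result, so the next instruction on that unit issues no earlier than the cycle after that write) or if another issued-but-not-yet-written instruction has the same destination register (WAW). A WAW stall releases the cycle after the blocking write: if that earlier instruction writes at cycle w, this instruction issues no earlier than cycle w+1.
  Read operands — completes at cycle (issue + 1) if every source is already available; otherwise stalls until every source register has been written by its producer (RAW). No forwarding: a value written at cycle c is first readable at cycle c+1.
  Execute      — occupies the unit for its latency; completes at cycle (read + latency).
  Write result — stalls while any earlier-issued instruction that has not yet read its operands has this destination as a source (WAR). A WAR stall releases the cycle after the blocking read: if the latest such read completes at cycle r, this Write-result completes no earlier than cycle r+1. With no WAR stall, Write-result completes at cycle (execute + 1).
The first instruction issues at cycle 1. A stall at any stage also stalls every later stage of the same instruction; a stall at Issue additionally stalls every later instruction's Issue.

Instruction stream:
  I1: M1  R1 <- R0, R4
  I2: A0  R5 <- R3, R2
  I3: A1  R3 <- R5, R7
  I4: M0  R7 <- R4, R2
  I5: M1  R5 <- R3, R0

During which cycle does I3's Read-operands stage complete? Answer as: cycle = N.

cycle = 6

I1  is:1  ro:2  ex:7  wr:8
I2  is:2  ro:3  ex:4  wr:5
I3  is:3  ro:6  ex:8  wr:9  — RAW R5: wait I2 write@5
I4  is:4  ro:5  ex:10  wr:11
I5  is:9  ro:10  ex:15  wr:16  — struct: M1 busy until I1 writes@8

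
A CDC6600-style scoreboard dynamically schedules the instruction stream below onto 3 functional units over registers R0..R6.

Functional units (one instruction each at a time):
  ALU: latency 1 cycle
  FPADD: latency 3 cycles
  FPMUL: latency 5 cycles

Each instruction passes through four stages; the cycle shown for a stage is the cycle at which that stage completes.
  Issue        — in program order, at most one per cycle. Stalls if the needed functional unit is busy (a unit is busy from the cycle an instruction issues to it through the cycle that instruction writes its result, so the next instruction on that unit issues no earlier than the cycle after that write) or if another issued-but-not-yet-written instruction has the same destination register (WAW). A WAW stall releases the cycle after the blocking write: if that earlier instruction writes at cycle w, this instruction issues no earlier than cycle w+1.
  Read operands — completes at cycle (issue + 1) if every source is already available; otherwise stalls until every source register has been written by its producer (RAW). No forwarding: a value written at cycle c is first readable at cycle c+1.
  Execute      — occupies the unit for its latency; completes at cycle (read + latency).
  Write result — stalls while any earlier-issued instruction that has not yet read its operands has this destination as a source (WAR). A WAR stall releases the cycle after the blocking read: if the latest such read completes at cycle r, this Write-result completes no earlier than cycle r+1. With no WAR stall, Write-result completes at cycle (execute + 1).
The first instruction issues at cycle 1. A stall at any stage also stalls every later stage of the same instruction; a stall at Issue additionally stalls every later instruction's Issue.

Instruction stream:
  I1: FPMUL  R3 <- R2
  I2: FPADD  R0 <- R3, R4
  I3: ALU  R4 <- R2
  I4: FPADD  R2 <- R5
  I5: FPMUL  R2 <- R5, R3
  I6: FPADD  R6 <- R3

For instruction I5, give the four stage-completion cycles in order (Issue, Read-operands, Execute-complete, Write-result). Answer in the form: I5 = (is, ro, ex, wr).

I1  is:1  ro:2  ex:7  wr:8
I2  is:2  ro:9  ex:12  wr:13  — RAW R3: wait I1 write@8
I3  is:3  ro:4  ex:5  wr:10  — WAR R4: wait I2 read@9
I4  is:14  ro:15  ex:18  wr:19  — struct: FPADD busy until I2 writes@13
I5  is:20  ro:21  ex:26  wr:27  — WAW R2: wait I4 write@19
I6  is:21  ro:22  ex:25  wr:26

I5 = (20, 21, 26, 27)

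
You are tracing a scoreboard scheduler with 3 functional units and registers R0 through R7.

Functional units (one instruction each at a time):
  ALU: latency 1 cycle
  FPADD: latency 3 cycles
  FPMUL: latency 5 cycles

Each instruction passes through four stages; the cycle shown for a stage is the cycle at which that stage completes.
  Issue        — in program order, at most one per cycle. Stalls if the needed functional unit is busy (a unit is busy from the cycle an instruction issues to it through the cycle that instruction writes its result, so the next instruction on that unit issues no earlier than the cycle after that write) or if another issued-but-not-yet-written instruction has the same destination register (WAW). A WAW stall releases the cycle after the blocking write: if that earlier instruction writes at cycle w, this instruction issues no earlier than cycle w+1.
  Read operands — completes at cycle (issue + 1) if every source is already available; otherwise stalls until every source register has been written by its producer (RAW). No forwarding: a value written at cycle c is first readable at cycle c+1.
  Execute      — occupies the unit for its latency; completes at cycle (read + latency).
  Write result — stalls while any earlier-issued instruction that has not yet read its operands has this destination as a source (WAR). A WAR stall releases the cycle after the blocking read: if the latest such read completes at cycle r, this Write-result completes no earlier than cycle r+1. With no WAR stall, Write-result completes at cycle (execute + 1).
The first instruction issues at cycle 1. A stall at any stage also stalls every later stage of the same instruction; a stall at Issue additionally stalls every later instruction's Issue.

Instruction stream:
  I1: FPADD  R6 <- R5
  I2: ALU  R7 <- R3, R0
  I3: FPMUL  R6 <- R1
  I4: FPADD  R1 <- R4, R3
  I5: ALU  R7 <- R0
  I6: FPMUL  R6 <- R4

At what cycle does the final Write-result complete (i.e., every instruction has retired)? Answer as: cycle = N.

cycle = 22

cycle 1: I1→FPADD
cycle 2: I1 RO · I2→ALU
cycle 3: I2 RO
cycle 4: I2 EX
cycle 5: I1 EX · I2 WR R7
cycle 6: I1 WR R6
cycle 7: I3→FPMUL
cycle 8: I3 RO · I4→FPADD
cycle 9: I4 RO · I5→ALU
cycle 10: I5 RO
cycle 11: I5 EX
cycle 12: I4 EX · I5 WR R7
cycle 13: I3 EX · I4 WR R1
cycle 14: I3 WR R6
cycle 15: I6→FPMUL
cycle 16: I6 RO
cycle 21: I6 EX
cycle 22: I6 WR R6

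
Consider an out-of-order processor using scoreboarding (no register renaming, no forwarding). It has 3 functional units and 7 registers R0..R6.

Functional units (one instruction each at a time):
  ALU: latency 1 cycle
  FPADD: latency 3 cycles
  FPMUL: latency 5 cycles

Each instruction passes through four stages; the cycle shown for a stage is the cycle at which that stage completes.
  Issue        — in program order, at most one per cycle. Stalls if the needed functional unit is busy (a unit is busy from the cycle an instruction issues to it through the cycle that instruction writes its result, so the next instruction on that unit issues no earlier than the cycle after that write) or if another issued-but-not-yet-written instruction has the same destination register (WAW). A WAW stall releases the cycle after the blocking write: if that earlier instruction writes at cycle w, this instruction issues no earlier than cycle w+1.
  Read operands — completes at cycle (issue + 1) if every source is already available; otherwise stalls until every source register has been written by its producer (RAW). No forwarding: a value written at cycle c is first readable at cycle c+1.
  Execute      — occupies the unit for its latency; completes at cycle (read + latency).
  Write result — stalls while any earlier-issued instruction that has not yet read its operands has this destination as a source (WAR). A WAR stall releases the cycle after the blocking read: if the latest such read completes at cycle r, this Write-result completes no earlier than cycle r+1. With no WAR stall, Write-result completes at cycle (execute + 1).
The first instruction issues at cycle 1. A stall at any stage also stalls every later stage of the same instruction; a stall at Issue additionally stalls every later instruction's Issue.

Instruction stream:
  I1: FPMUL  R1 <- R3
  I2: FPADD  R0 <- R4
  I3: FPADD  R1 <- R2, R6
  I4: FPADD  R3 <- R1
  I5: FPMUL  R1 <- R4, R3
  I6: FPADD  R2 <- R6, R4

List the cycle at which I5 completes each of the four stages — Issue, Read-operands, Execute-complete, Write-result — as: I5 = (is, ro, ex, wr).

I1 -> (1, 2, 7, 8)
I2 -> (2, 3, 6, 7)
I3 -> (9, 10, 13, 14)  // WAW R1: wait I1 write@8
I4 -> (15, 16, 19, 20)  // struct: FPADD busy until I3 writes@14
I5 -> (16, 21, 26, 27)  // RAW R3: wait I4 write@20
I6 -> (21, 22, 25, 26)  // struct: FPADD busy until I4 writes@20

I5 = (16, 21, 26, 27)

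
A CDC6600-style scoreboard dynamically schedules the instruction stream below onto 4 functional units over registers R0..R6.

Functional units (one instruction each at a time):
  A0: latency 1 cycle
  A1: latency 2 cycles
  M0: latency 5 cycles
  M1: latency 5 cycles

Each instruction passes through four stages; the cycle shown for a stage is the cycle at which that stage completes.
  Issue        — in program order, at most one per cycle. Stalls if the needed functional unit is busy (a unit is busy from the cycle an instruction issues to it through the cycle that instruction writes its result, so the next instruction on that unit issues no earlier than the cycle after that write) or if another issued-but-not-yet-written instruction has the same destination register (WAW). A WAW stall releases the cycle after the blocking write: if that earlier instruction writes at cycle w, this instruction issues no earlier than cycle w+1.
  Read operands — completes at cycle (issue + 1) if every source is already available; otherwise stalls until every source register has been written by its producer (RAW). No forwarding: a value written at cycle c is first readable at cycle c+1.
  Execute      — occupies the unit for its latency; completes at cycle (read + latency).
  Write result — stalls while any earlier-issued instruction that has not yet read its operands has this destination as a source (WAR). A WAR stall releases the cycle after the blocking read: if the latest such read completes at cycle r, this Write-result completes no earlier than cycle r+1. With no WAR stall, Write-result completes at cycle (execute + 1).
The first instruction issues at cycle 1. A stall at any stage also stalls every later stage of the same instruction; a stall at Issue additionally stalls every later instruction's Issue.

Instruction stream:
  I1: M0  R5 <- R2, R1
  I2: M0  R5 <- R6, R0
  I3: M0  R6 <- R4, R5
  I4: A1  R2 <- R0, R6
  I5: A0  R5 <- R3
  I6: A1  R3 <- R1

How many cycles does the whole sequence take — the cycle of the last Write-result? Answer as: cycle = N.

cycle 1: I1 issues→M0
cycle 2: I1 reads
cycle 7: I1 exec-done
cycle 8: I1 writes R5
cycle 9: I2 issues→M0
cycle 10: I2 reads
cycle 15: I2 exec-done
cycle 16: I2 writes R5
cycle 17: I3 issues→M0
cycle 18: I3 reads · I4 issues→A1
cycle 19: I5 issues→A0
cycle 20: I5 reads
cycle 21: I5 exec-done
cycle 22: I5 writes R5
cycle 23: I3 exec-done
cycle 24: I3 writes R6
cycle 25: I4 reads
cycle 27: I4 exec-done
cycle 28: I4 writes R2
cycle 29: I6 issues→A1
cycle 30: I6 reads
cycle 32: I6 exec-done
cycle 33: I6 writes R3

cycle = 33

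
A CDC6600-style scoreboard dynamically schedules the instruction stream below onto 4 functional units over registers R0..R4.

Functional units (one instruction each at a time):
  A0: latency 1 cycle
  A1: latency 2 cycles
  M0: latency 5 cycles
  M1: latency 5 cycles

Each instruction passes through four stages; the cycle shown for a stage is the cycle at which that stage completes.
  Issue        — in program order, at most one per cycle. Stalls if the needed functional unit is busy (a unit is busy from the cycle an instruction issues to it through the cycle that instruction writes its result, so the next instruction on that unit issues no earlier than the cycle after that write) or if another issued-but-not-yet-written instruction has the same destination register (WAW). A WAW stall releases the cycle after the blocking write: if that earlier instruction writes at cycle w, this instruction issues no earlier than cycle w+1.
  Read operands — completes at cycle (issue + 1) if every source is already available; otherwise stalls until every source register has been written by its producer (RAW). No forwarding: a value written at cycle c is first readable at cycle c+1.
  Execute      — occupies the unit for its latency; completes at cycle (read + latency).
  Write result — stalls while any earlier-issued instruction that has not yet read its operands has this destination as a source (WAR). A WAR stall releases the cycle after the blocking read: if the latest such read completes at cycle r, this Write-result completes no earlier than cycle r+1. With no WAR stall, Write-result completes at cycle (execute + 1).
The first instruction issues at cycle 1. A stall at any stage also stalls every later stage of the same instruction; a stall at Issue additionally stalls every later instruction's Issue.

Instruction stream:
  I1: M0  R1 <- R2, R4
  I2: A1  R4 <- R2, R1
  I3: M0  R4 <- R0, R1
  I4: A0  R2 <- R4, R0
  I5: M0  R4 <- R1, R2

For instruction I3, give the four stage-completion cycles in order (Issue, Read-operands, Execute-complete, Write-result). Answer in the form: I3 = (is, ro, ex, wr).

I3 = (13, 14, 19, 20)

I1  is:1  ro:2  ex:7  wr:8
I2  is:2  ro:9  ex:11  wr:12  — RAW R1: wait I1 write@8
I3  is:13  ro:14  ex:19  wr:20  — WAW R4: wait I2 write@12
I4  is:14  ro:21  ex:22  wr:23  — RAW R4: wait I3 write@20
I5  is:21  ro:24  ex:29  wr:30  — struct: M0 busy until I3 writes@20, RAW R2: wait I4 write@23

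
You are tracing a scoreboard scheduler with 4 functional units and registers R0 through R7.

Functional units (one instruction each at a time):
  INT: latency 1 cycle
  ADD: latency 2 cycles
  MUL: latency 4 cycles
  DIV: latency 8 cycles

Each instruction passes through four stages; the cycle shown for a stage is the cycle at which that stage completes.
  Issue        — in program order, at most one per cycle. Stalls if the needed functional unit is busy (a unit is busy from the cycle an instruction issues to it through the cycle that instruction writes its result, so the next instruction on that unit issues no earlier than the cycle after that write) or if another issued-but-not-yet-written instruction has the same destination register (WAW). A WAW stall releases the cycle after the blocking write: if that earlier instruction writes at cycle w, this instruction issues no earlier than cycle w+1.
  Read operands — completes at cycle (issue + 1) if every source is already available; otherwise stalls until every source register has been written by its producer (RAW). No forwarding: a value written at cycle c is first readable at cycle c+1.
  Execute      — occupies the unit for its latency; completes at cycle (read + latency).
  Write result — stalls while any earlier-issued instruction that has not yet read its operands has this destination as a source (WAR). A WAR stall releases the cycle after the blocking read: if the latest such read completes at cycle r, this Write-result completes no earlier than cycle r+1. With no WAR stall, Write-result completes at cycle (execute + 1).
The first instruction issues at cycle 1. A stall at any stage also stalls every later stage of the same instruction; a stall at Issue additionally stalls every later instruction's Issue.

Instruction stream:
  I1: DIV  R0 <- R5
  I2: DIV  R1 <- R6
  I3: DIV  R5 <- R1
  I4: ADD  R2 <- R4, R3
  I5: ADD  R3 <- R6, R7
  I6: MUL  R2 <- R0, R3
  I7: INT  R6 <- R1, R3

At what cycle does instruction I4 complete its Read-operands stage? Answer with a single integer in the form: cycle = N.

c1: I1 dispatched to DIV
c2: I1 operands ready
c10: I1 complete
c11: R0←I1
c12: I2 dispatched to DIV
c13: I2 operands ready
c21: I2 complete
c22: R1←I2
c23: I3 dispatched to DIV
c24: I3 operands ready; I4 dispatched to ADD
c25: I4 operands ready
c27: I4 complete
c28: R2←I4
c29: I5 dispatched to ADD
c30: I5 operands ready; I6 dispatched to MUL
c31: I7 dispatched to INT
c32: I3 complete; I5 complete
c33: R5←I3; R3←I5
c34: I6 operands ready; I7 operands ready
c35: I7 complete
c36: R6←I7
c38: I6 complete
c39: R2←I6

cycle = 25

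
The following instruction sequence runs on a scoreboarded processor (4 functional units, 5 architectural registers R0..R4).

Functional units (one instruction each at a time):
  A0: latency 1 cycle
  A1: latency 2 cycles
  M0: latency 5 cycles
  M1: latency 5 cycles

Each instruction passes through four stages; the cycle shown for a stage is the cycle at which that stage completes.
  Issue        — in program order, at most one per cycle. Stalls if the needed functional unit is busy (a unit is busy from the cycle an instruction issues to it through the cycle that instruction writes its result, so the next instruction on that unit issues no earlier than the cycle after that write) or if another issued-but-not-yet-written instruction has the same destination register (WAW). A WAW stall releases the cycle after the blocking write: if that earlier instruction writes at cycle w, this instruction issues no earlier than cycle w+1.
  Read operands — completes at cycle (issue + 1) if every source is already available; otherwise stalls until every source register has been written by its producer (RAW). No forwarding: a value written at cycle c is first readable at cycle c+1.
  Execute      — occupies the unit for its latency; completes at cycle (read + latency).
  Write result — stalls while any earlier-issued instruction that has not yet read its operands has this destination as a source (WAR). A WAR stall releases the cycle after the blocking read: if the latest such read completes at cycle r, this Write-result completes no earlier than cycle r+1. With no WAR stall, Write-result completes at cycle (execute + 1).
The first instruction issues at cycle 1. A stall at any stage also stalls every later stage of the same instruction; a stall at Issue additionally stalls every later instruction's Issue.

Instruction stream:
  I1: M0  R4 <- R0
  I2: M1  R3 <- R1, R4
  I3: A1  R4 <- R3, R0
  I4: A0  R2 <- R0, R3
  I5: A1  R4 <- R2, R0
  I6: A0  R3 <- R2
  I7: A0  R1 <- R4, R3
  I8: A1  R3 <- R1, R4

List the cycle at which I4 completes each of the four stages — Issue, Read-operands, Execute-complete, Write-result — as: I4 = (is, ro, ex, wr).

I4 = (10, 16, 17, 18)

[1] I1 issues→M0
[2] I1 reads; I2 issues→M1
[7] I1 exec-done
[8] I1 writes R4
[9] I2 reads; I3 issues→A1
[10] I4 issues→A0
[14] I2 exec-done
[15] I2 writes R3
[16] I3 reads; I4 reads
[17] I4 exec-done
[18] I3 exec-done; I4 writes R2
[19] I3 writes R4
[20] I5 issues→A1
[21] I5 reads; I6 issues→A0
[22] I6 reads
[23] I5 exec-done; I6 exec-done
[24] I5 writes R4; I6 writes R3
[25] I7 issues→A0
[26] I7 reads; I8 issues→A1
[27] I7 exec-done
[28] I7 writes R1
[29] I8 reads
[31] I8 exec-done
[32] I8 writes R3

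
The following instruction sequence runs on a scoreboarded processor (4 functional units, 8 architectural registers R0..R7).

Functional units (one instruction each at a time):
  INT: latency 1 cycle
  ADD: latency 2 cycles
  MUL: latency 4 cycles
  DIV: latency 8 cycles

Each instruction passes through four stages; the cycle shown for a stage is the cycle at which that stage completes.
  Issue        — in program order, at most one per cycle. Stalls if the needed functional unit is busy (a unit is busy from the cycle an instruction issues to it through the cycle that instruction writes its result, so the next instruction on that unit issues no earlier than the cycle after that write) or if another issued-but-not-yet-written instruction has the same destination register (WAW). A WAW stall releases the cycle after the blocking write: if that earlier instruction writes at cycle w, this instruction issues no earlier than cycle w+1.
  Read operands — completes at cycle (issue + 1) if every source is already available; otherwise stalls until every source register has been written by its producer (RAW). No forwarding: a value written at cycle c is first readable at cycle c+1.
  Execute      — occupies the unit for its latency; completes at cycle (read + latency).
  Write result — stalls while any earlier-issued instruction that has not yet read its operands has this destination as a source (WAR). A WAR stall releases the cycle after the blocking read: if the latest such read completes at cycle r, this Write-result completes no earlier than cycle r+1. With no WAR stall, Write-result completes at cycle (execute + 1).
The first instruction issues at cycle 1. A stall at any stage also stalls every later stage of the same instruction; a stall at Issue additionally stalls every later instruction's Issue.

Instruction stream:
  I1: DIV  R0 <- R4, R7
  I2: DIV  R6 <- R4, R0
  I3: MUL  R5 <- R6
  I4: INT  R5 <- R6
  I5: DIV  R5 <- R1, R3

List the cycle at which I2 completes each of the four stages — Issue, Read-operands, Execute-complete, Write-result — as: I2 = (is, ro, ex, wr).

cycle 1: issue I1 (DIV)
cycle 2: I1 read-ops
cycle 10: I1 finished on DIV
cycle 11: I1→R0
cycle 12: issue I2 (DIV)
cycle 13: I2 read-ops; issue I3 (MUL)
cycle 21: I2 finished on DIV
cycle 22: I2→R6
cycle 23: I3 read-ops
cycle 27: I3 finished on MUL
cycle 28: I3→R5
cycle 29: issue I4 (INT)
cycle 30: I4 read-ops
cycle 31: I4 finished on INT
cycle 32: I4→R5
cycle 33: issue I5 (DIV)
cycle 34: I5 read-ops
cycle 42: I5 finished on DIV
cycle 43: I5→R5

I2 = (12, 13, 21, 22)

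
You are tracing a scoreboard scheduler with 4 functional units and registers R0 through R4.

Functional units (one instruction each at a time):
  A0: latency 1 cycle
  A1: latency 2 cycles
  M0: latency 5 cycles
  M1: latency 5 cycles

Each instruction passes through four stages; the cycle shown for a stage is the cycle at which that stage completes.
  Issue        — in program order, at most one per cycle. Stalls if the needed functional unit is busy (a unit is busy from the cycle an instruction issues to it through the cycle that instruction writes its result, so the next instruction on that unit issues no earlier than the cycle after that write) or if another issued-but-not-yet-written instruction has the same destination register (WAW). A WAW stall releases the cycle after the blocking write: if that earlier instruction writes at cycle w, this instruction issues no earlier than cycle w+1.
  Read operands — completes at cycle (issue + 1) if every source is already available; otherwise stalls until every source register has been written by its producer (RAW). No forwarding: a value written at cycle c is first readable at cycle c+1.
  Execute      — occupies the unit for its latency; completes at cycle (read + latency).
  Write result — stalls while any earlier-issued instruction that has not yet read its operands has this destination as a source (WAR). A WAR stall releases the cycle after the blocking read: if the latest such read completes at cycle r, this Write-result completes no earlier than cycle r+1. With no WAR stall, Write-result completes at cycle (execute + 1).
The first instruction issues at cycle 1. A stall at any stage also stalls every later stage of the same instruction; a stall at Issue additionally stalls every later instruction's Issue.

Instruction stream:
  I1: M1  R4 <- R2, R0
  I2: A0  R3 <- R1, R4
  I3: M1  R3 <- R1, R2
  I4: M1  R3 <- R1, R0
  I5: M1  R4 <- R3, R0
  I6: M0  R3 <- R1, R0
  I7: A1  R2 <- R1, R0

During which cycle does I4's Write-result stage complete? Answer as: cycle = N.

I1 -> (1, 2, 7, 8)
I2 -> (2, 9, 10, 11)  // RAW R4: wait I1 write@8
I3 -> (12, 13, 18, 19)  // WAW R3: wait I2 write@11
I4 -> (20, 21, 26, 27)  // struct: M1 busy until I3 writes@19
I5 -> (28, 29, 34, 35)  // struct: M1 busy until I4 writes@27
I6 -> (29, 30, 35, 36)
I7 -> (30, 31, 33, 34)

cycle = 27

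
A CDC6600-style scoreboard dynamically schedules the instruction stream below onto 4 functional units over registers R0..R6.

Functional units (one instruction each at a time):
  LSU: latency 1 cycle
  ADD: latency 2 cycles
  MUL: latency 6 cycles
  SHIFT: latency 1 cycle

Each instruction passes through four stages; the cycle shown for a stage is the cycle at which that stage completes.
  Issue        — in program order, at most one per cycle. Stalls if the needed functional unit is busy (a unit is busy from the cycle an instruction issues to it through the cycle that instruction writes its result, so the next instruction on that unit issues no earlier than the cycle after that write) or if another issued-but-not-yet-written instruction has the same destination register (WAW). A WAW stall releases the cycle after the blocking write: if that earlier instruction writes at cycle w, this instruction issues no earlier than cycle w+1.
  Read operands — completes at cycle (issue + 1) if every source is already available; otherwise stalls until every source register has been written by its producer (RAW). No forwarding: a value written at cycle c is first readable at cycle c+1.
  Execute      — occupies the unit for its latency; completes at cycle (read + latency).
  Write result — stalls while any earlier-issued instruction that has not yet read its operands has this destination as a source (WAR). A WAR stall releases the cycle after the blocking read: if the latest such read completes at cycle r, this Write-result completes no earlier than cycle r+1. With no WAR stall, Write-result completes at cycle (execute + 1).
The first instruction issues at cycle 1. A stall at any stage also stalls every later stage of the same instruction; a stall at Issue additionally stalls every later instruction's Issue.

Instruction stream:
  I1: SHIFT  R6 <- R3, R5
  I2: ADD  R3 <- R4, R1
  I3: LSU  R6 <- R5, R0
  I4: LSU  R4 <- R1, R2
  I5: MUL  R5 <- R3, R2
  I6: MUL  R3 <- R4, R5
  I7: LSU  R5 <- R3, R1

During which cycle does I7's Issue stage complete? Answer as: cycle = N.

cycle 1: I1→SHIFT
cycle 2: I1 RO | I2→ADD
cycle 3: I1 EX | I2 RO
cycle 4: I1 WR R6
cycle 5: I2 EX | I3→LSU
cycle 6: I2 WR R3 | I3 RO
cycle 7: I3 EX
cycle 8: I3 WR R6
cycle 9: I4→LSU
cycle 10: I4 RO | I5→MUL
cycle 11: I4 EX | I5 RO
cycle 12: I4 WR R4
cycle 17: I5 EX
cycle 18: I5 WR R5
cycle 19: I6→MUL
cycle 20: I6 RO | I7→LSU
cycle 26: I6 EX
cycle 27: I6 WR R3
cycle 28: I7 RO
cycle 29: I7 EX
cycle 30: I7 WR R5

cycle = 20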